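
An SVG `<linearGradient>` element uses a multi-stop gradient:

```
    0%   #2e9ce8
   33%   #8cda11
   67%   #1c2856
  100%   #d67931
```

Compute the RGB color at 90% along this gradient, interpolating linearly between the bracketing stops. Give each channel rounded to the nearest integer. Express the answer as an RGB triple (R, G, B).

(158, 96, 60)

90% lies between the 67% and 100% stops, so the local fraction is t = (90 − 67)/(100 − 67) = 23/33 ≈ 0.697.
#1c2856 → (28, 40, 86); #d67931 → (214, 121, 49).
R = 28 + 0.697 × (214 − 28) = 157.642 → 158
G = 40 + 0.697 × (121 − 40) = 96.457 → 96
B = 86 + 0.697 × (49 − 86) = 60.211 → 60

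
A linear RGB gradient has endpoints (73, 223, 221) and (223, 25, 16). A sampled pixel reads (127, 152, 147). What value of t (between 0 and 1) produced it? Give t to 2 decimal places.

Invert the lerp on the B channel (largest span, 205): t = (147 − 221) / (16 − 221) = -74/-205 = 0.36098.
Check on R: (127 − 73)/(223 − 73) = 0.36 ✓

0.36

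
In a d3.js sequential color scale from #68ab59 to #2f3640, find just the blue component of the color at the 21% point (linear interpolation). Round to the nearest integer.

84

B₁ = 89 (from #68ab59), B₂ = 64 (from #2f3640).
B = 89 + 0.21 × (64 − 89) = 83.75 → 84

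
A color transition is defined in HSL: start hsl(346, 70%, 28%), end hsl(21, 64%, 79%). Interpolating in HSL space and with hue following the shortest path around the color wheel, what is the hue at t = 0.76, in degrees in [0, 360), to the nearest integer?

13

Hue: 21 − 346 = -325°, but |-325| > 180 so the shorter arc goes the other way: Δh = -325 + 360 = 35°.
H = 346 + 0.76 × (35) = 372.6 → 373 → 373 mod 360 = 13°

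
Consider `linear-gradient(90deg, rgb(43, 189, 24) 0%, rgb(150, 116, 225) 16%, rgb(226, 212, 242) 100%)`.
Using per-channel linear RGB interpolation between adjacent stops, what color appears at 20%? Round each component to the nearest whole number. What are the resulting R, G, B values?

20% lies between the 16% and 100% stops, so the local fraction is t = (20 − 16)/(100 − 16) = 4/84 ≈ 0.0476.
R = 150 + 0.0476 × (226 − 150) = 153.618 → 154
G = 116 + 0.0476 × (212 − 116) = 120.57 → 121
B = 225 + 0.0476 × (242 − 225) = 225.809 → 226

(154, 121, 226)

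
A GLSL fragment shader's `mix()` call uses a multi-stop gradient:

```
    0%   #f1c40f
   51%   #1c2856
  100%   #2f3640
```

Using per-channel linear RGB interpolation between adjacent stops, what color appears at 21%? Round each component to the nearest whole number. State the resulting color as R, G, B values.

21% lies between the 0% and 51% stops, so the local fraction is t = (21 − 0)/(51 − 0) = 21/51 ≈ 0.4118.
#f1c40f → (241, 196, 15); #1c2856 → (28, 40, 86).
R = 241 + 0.4118 × (28 − 241) = 153.287 → 153
G = 196 + 0.4118 × (40 − 196) = 131.759 → 132
B = 15 + 0.4118 × (86 − 15) = 44.238 → 44

(153, 132, 44)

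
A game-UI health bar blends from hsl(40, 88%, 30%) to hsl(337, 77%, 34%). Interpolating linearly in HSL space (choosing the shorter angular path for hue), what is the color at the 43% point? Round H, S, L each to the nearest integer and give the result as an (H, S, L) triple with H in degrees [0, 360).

Hue: 337 − 40 = 297°, but |297| > 180 so the shorter arc goes the other way: Δh = 297 − 360 = -63°.
H = 40 + 0.43 × (-63) = 12.91 → 13°
S = 88 + 0.43 × (77 − 88) = 83.27 → 83%
L = 30 + 0.43 × (34 − 30) = 31.72 → 32%

(13, 83, 32)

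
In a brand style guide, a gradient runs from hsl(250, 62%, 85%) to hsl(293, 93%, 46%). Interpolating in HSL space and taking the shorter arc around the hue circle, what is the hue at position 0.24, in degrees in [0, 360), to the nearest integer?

260

Hue arc: Δh = 293 − 250 = 43° (|Δh| ≤ 180, already the shorter path).
H = 250 + 0.24 × (43) = 260.32 → 260°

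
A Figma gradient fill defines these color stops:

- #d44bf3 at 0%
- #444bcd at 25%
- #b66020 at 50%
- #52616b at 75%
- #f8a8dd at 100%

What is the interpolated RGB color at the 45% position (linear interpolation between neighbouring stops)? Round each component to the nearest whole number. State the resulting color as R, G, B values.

(159, 92, 67)

45% lies between the 25% and 50% stops, so the local fraction is t = (45 − 25)/(50 − 25) = 20/25 ≈ 0.8.
#444bcd → (68, 75, 205); #b66020 → (182, 96, 32).
R = 68 + 0.8 × (182 − 68) = 159.2 → 159
G = 75 + 0.8 × (96 − 75) = 91.8 → 92
B = 205 + 0.8 × (32 − 205) = 66.6 → 67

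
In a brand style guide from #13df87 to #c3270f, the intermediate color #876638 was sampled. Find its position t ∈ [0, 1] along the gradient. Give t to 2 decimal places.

Invert the lerp on the G channel (largest span, 184): t = (102 − 223) / (39 − 223) = -121/-184 = 0.65761.
Check on R: (135 − 19)/(195 − 19) = 0.6591 ✓

0.66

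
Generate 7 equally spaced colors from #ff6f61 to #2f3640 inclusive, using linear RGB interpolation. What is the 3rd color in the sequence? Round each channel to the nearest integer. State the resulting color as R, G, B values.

(186, 92, 86)

With 7 swatches and endpoints inclusive, swatch 3 sits at t = (3 − 1)/(7 − 1) = 2/6 ≈ 0.3333.
#ff6f61 → (255, 111, 97); #2f3640 → (47, 54, 64).
R = 255 + 0.3333 × (47 − 255) = 185.674 → 186
G = 111 + 0.3333 × (54 − 111) = 92.002 → 92
B = 97 + 0.3333 × (64 − 97) = 86.001 → 86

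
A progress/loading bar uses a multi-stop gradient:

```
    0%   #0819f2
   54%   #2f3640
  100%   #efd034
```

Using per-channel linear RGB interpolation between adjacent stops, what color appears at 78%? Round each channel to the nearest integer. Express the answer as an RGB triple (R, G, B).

(147, 134, 58)

78% lies between the 54% and 100% stops, so the local fraction is t = (78 − 54)/(100 − 54) = 24/46 ≈ 0.5217.
#2f3640 → (47, 54, 64); #efd034 → (239, 208, 52).
R = 47 + 0.5217 × (239 − 47) = 147.166 → 147
G = 54 + 0.5217 × (208 − 54) = 134.342 → 134
B = 64 + 0.5217 × (52 − 64) = 57.74 → 58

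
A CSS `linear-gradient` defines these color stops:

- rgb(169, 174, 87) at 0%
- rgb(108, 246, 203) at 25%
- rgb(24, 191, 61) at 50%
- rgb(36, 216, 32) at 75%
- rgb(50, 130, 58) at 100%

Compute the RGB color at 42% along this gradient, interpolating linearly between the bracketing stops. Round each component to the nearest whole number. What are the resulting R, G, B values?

(51, 209, 106)

42% lies between the 25% and 50% stops, so the local fraction is t = (42 − 25)/(50 − 25) = 17/25 ≈ 0.68.
R = 108 + 0.68 × (24 − 108) = 50.88 → 51
G = 246 + 0.68 × (191 − 246) = 208.6 → 209
B = 203 + 0.68 × (61 − 203) = 106.44 → 106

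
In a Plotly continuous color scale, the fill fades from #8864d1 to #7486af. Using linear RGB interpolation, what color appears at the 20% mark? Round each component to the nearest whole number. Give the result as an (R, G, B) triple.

#8864d1 → (136, 100, 209); #7486af → (116, 134, 175).
20% corresponds to t = 0.2.
R = 136 + 0.2 × (116 − 136) = 136 + 0.2 × -20 = 132 → 132
G = 100 + 0.2 × (134 − 100) = 100 + 0.2 × 34 = 106.8 → 107
B = 209 + 0.2 × (175 − 209) = 209 + 0.2 × -34 = 202.2 → 202

(132, 107, 202)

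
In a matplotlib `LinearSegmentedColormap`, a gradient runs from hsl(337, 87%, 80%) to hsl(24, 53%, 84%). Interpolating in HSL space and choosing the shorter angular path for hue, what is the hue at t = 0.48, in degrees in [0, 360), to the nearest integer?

0

Hue: 24 − 337 = -313°, but |-313| > 180 so the shorter arc goes the other way: Δh = -313 + 360 = 47°.
H = 337 + 0.48 × (47) = 359.56 → 360 → 360 mod 360 = 0°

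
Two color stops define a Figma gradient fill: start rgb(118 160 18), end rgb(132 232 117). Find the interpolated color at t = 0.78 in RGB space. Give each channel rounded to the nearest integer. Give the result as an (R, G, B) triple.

(129, 216, 95)

R = 118 + 0.78 × (132 − 118) = 118 + 0.78 × 14 = 128.92 → 129
G = 160 + 0.78 × (232 − 160) = 160 + 0.78 × 72 = 216.16 → 216
B = 18 + 0.78 × (117 − 18) = 18 + 0.78 × 99 = 95.22 → 95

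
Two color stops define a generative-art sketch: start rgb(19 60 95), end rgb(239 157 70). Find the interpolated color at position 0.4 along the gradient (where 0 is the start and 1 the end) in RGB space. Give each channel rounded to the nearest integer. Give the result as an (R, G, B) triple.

R = 19 + 0.4 × (239 − 19) = 19 + 0.4 × 220 = 107 → 107
G = 60 + 0.4 × (157 − 60) = 60 + 0.4 × 97 = 98.8 → 99
B = 95 + 0.4 × (70 − 95) = 95 + 0.4 × -25 = 85 → 85

(107, 99, 85)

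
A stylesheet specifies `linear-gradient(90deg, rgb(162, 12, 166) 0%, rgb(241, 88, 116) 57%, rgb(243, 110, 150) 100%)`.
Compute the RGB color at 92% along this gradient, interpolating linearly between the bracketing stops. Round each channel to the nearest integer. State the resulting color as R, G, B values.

92% lies between the 57% and 100% stops, so the local fraction is t = (92 − 57)/(100 − 57) = 35/43 ≈ 0.814.
R = 241 + 0.814 × (243 − 241) = 242.628 → 243
G = 88 + 0.814 × (110 − 88) = 105.908 → 106
B = 116 + 0.814 × (150 − 116) = 143.676 → 144

(243, 106, 144)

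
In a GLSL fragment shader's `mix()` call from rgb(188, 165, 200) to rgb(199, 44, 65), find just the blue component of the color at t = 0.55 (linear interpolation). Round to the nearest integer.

126

B = 200 + 0.55 × (65 − 200) = 125.75 → 126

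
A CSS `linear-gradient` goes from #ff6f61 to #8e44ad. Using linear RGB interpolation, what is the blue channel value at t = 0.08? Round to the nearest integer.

B₁ = 97 (from #ff6f61), B₂ = 173 (from #8e44ad).
B = 97 + 0.08 × (173 − 97) = 103.08 → 103

103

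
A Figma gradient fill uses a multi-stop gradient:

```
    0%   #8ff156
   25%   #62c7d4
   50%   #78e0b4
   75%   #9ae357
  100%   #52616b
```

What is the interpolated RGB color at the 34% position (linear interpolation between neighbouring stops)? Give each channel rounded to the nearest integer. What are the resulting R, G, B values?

34% lies between the 25% and 50% stops, so the local fraction is t = (34 − 25)/(50 − 25) = 9/25 ≈ 0.36.
#62c7d4 → (98, 199, 212); #78e0b4 → (120, 224, 180).
R = 98 + 0.36 × (120 − 98) = 105.92 → 106
G = 199 + 0.36 × (224 − 199) = 208 → 208
B = 212 + 0.36 × (180 − 212) = 200.48 → 200

(106, 208, 200)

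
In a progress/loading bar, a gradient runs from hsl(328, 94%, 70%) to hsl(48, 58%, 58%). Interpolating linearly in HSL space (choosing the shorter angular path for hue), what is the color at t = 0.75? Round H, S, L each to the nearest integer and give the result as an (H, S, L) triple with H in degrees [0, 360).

Hue: 48 − 328 = -280°, but |-280| > 180 so the shorter arc goes the other way: Δh = -280 + 360 = 80°.
H = 328 + 0.75 × (80) = 388 → 388 → 388 mod 360 = 28°
S = 94 + 0.75 × (58 − 94) = 67 → 67%
L = 70 + 0.75 × (58 − 70) = 61 → 61%

(28, 67, 61)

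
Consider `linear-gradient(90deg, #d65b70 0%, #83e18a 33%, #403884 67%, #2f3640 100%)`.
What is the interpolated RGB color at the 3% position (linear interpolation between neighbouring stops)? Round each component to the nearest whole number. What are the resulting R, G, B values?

3% lies between the 0% and 33% stops, so the local fraction is t = (3 − 0)/(33 − 0) = 3/33 ≈ 0.0909.
#d65b70 → (214, 91, 112); #83e18a → (131, 225, 138).
R = 214 + 0.0909 × (131 − 214) = 206.455 → 206
G = 91 + 0.0909 × (225 − 91) = 103.181 → 103
B = 112 + 0.0909 × (138 − 112) = 114.363 → 114

(206, 103, 114)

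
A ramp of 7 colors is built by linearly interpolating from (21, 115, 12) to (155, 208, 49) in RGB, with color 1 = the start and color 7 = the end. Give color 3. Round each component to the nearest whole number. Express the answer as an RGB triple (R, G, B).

With 7 swatches and endpoints inclusive, swatch 3 sits at t = (3 − 1)/(7 − 1) = 2/6 ≈ 0.3333.
R = 21 + 0.3333 × (155 − 21) = 65.662 → 66
G = 115 + 0.3333 × (208 − 115) = 145.997 → 146
B = 12 + 0.3333 × (49 − 12) = 24.332 → 24

(66, 146, 24)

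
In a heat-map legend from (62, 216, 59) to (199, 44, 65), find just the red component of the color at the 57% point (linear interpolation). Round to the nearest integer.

140

R = 62 + 0.57 × (199 − 62) = 140.09 → 140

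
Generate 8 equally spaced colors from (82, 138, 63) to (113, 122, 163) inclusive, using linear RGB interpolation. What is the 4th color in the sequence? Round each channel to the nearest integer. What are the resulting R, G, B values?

(95, 131, 106)

With 8 swatches and endpoints inclusive, swatch 4 sits at t = (4 − 1)/(8 − 1) = 3/7 ≈ 0.4286.
R = 82 + 0.4286 × (113 − 82) = 95.287 → 95
G = 138 + 0.4286 × (122 − 138) = 131.142 → 131
B = 63 + 0.4286 × (163 − 63) = 105.86 → 106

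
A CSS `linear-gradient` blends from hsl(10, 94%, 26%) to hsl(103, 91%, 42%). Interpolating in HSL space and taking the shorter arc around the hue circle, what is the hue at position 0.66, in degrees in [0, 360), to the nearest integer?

Hue arc: Δh = 103 − 10 = 93° (|Δh| ≤ 180, already the shorter path).
H = 10 + 0.66 × (93) = 71.38 → 71°

71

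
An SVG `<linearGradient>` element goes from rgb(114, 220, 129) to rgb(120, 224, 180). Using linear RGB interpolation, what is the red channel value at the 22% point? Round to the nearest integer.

115

R = 114 + 0.22 × (120 − 114) = 115.32 → 115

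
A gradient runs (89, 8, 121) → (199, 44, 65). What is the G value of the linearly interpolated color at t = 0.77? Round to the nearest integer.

36

G = 8 + 0.77 × (44 − 8) = 35.72 → 36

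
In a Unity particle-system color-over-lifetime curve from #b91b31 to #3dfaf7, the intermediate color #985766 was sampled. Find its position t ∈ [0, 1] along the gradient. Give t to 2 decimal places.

Invert the lerp on the G channel (largest span, 223): t = (87 − 27) / (250 − 27) = 60/223 = 0.26906.
Check on R: (152 − 185)/(61 − 185) = 0.2661 ✓

0.27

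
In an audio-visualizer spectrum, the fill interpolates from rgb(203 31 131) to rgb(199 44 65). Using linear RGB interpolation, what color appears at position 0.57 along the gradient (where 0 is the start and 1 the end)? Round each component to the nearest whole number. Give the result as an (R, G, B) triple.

R = 203 + 0.57 × (199 − 203) = 203 + 0.57 × -4 = 200.72 → 201
G = 31 + 0.57 × (44 − 31) = 31 + 0.57 × 13 = 38.41 → 38
B = 131 + 0.57 × (65 − 131) = 131 + 0.57 × -66 = 93.38 → 93

(201, 38, 93)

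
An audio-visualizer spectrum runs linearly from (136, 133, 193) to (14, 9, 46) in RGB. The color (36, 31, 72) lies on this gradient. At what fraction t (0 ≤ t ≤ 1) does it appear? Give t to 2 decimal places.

Invert the lerp on the B channel (largest span, 147): t = (72 − 193) / (46 − 193) = -121/-147 = 0.82313.
Check on R: (36 − 136)/(14 − 136) = 0.8197 ✓

0.82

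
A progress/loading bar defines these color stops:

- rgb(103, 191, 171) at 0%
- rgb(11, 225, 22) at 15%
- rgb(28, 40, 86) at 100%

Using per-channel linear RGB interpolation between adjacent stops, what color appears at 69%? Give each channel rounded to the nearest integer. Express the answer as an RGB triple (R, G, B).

(22, 107, 63)

69% lies between the 15% and 100% stops, so the local fraction is t = (69 − 15)/(100 − 15) = 54/85 ≈ 0.6353.
R = 11 + 0.6353 × (28 − 11) = 21.8 → 22
G = 225 + 0.6353 × (40 − 225) = 107.47 → 107
B = 22 + 0.6353 × (86 − 22) = 62.659 → 63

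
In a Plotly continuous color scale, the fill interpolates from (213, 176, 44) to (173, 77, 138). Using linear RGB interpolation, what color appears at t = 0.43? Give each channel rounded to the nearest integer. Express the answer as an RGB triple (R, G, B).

(196, 133, 84)

R = 213 + 0.43 × (173 − 213) = 213 + 0.43 × -40 = 195.8 → 196
G = 176 + 0.43 × (77 − 176) = 176 + 0.43 × -99 = 133.43 → 133
B = 44 + 0.43 × (138 − 44) = 44 + 0.43 × 94 = 84.42 → 84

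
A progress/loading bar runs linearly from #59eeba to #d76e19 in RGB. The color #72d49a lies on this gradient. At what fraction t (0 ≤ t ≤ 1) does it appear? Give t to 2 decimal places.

0.20

Invert the lerp on the B channel (largest span, 161): t = (154 − 186) / (25 − 186) = -32/-161 = 0.19876.
Check on R: (114 − 89)/(215 − 89) = 0.1984 ✓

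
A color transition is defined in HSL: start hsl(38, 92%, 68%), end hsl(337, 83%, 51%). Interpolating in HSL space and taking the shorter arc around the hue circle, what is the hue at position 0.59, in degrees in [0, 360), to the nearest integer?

2

Hue: 337 − 38 = 299°, but |299| > 180 so the shorter arc goes the other way: Δh = 299 − 360 = -61°.
H = 38 + 0.59 × (-61) = 2.01 → 2°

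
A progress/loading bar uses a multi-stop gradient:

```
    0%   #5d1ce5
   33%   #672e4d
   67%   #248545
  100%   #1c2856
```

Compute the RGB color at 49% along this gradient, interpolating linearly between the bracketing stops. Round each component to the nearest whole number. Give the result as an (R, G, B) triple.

(71, 87, 73)

49% lies between the 33% and 67% stops, so the local fraction is t = (49 − 33)/(67 − 33) = 16/34 ≈ 0.4706.
#672e4d → (103, 46, 77); #248545 → (36, 133, 69).
R = 103 + 0.4706 × (36 − 103) = 71.47 → 71
G = 46 + 0.4706 × (133 − 46) = 86.942 → 87
B = 77 + 0.4706 × (69 − 77) = 73.235 → 73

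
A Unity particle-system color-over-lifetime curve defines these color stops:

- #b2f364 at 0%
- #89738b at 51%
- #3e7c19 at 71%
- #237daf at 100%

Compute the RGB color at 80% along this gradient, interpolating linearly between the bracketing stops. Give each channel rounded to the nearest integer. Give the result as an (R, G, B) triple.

80% lies between the 71% and 100% stops, so the local fraction is t = (80 − 71)/(100 − 71) = 9/29 ≈ 0.3103.
#3e7c19 → (62, 124, 25); #237daf → (35, 125, 175).
R = 62 + 0.3103 × (35 − 62) = 53.622 → 54
G = 124 + 0.3103 × (125 − 124) = 124.31 → 124
B = 25 + 0.3103 × (175 − 25) = 71.545 → 72

(54, 124, 72)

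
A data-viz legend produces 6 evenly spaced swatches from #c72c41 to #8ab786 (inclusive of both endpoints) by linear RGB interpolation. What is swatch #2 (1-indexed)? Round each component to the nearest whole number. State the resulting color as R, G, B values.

(187, 72, 79)

With 6 swatches and endpoints inclusive, swatch 2 sits at t = (2 − 1)/(6 − 1) = 1/5 ≈ 0.2.
#c72c41 → (199, 44, 65); #8ab786 → (138, 183, 134).
R = 199 + 0.2 × (138 − 199) = 186.8 → 187
G = 44 + 0.2 × (183 − 44) = 71.8 → 72
B = 65 + 0.2 × (134 − 65) = 78.8 → 79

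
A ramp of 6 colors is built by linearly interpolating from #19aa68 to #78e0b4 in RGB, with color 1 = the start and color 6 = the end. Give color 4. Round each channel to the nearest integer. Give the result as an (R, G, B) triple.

With 6 swatches and endpoints inclusive, swatch 4 sits at t = (4 − 1)/(6 − 1) = 3/5 ≈ 0.6.
#19aa68 → (25, 170, 104); #78e0b4 → (120, 224, 180).
R = 25 + 0.6 × (120 − 25) = 82 → 82
G = 170 + 0.6 × (224 − 170) = 202.4 → 202
B = 104 + 0.6 × (180 − 104) = 149.6 → 150

(82, 202, 150)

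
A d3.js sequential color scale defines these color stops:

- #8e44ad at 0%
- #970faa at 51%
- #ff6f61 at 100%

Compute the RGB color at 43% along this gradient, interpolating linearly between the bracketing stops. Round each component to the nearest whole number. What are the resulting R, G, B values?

43% lies between the 0% and 51% stops, so the local fraction is t = (43 − 0)/(51 − 0) = 43/51 ≈ 0.8431.
#8e44ad → (142, 68, 173); #970faa → (151, 15, 170).
R = 142 + 0.8431 × (151 − 142) = 149.588 → 150
G = 68 + 0.8431 × (15 − 68) = 23.316 → 23
B = 173 + 0.8431 × (170 − 173) = 170.471 → 170

(150, 23, 170)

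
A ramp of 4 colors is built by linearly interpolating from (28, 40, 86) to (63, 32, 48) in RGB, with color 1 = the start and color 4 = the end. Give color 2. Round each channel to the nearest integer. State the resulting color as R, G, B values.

(40, 37, 73)

With 4 swatches and endpoints inclusive, swatch 2 sits at t = (2 − 1)/(4 − 1) = 1/3 ≈ 0.3333.
R = 28 + 0.3333 × (63 − 28) = 39.666 → 40
G = 40 + 0.3333 × (32 − 40) = 37.334 → 37
B = 86 + 0.3333 × (48 − 86) = 73.335 → 73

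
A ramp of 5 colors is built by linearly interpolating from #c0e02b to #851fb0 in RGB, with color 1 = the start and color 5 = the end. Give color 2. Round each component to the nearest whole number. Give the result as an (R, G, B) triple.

With 5 swatches and endpoints inclusive, swatch 2 sits at t = (2 − 1)/(5 − 1) = 1/4 ≈ 0.25.
#c0e02b → (192, 224, 43); #851fb0 → (133, 31, 176).
R = 192 + 0.25 × (133 − 192) = 177.25 → 177
G = 224 + 0.25 × (31 − 224) = 175.75 → 176
B = 43 + 0.25 × (176 − 43) = 76.25 → 76

(177, 176, 76)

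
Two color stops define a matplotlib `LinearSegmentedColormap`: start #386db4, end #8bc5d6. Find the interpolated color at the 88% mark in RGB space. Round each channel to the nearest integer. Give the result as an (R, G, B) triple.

#386db4 → (56, 109, 180); #8bc5d6 → (139, 197, 214).
88% corresponds to t = 0.88.
R = 56 + 0.88 × (139 − 56) = 56 + 0.88 × 83 = 129.04 → 129
G = 109 + 0.88 × (197 − 109) = 109 + 0.88 × 88 = 186.44 → 186
B = 180 + 0.88 × (214 − 180) = 180 + 0.88 × 34 = 209.92 → 210
So the blended color is (129, 186, 210), about #81bad2.

(129, 186, 210)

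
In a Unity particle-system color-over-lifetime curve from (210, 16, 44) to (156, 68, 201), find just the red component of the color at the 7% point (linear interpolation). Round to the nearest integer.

R = 210 + 0.07 × (156 − 210) = 206.22 → 206

206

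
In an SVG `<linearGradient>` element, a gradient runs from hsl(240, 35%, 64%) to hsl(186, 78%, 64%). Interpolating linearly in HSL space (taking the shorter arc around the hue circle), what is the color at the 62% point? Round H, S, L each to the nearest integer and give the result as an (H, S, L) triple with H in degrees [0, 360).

(207, 62, 64)

Hue arc: Δh = 186 − 240 = -54° (|Δh| ≤ 180, already the shorter path).
H = 240 + 0.62 × (-54) = 206.52 → 207°
S = 35 + 0.62 × (78 − 35) = 61.66 → 62%
L = 64 + 0.62 × (64 − 64) = 64 → 64%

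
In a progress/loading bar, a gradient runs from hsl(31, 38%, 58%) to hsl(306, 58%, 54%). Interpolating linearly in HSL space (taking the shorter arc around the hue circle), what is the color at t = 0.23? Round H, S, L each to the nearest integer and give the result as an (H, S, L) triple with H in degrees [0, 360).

(11, 43, 57)

Hue: 306 − 31 = 275°, but |275| > 180 so the shorter arc goes the other way: Δh = 275 − 360 = -85°.
H = 31 + 0.23 × (-85) = 11.45 → 11°
S = 38 + 0.23 × (58 − 38) = 42.6 → 43%
L = 58 + 0.23 × (54 − 58) = 57.08 → 57%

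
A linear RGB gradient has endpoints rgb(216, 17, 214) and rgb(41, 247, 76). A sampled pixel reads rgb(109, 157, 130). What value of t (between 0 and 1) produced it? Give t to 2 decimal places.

Invert the lerp on the G channel (largest span, 230): t = (157 − 17) / (247 − 17) = 140/230 = 0.6087.
Check on R: (109 − 216)/(41 − 216) = 0.6114 ✓

0.61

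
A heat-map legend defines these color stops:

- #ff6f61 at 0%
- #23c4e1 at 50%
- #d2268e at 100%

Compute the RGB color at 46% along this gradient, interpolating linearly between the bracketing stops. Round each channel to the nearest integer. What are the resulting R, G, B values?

46% lies between the 0% and 50% stops, so the local fraction is t = (46 − 0)/(50 − 0) = 46/50 ≈ 0.92.
#ff6f61 → (255, 111, 97); #23c4e1 → (35, 196, 225).
R = 255 + 0.92 × (35 − 255) = 52.6 → 53
G = 111 + 0.92 × (196 − 111) = 189.2 → 189
B = 97 + 0.92 × (225 − 97) = 214.76 → 215

(53, 189, 215)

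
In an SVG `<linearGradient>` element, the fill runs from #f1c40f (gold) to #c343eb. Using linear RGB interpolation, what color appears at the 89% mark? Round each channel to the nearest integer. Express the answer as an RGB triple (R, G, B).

(200, 81, 211)

#f1c40f → (241, 196, 15); #c343eb → (195, 67, 235).
89% corresponds to t = 0.89.
R = 241 + 0.89 × (195 − 241) = 241 + 0.89 × -46 = 200.06 → 200
G = 196 + 0.89 × (67 − 196) = 196 + 0.89 × -129 = 81.19 → 81
B = 15 + 0.89 × (235 − 15) = 15 + 0.89 × 220 = 210.8 → 211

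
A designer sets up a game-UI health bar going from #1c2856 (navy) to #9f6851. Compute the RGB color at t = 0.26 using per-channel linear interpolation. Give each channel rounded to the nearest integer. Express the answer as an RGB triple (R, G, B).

(62, 57, 85)

#1c2856 → (28, 40, 86); #9f6851 → (159, 104, 81).
R = 28 + 0.26 × (159 − 28) = 28 + 0.26 × 131 = 62.06 → 62
G = 40 + 0.26 × (104 − 40) = 40 + 0.26 × 64 = 56.64 → 57
B = 86 + 0.26 × (81 − 86) = 86 + 0.26 × -5 = 84.7 → 85
So the blended color is (62, 57, 85), about #3e3955.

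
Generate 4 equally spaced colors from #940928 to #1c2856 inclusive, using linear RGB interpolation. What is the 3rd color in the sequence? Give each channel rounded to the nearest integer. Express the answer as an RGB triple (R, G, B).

With 4 swatches and endpoints inclusive, swatch 3 sits at t = (3 − 1)/(4 − 1) = 2/3 ≈ 0.6667.
#940928 → (148, 9, 40); #1c2856 → (28, 40, 86).
R = 148 + 0.6667 × (28 − 148) = 67.996 → 68
G = 9 + 0.6667 × (40 − 9) = 29.668 → 30
B = 40 + 0.6667 × (86 − 40) = 70.668 → 71

(68, 30, 71)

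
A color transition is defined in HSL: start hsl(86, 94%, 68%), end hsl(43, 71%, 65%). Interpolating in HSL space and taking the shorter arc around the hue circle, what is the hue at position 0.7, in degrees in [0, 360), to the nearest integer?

56

Hue arc: Δh = 43 − 86 = -43° (|Δh| ≤ 180, already the shorter path).
H = 86 + 0.7 × (-43) = 55.9 → 56°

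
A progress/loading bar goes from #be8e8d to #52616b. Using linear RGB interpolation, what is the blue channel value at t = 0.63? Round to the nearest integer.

B₁ = 141 (from #be8e8d), B₂ = 107 (from #52616b).
B = 141 + 0.63 × (107 − 141) = 119.58 → 120

120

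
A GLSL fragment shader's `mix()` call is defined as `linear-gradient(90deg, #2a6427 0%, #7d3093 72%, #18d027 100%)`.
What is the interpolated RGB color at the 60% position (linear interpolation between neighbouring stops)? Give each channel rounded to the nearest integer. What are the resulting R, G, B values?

(111, 57, 129)

60% lies between the 0% and 72% stops, so the local fraction is t = (60 − 0)/(72 − 0) = 60/72 ≈ 0.8333.
#2a6427 → (42, 100, 39); #7d3093 → (125, 48, 147).
R = 42 + 0.8333 × (125 − 42) = 111.164 → 111
G = 100 + 0.8333 × (48 − 100) = 56.668 → 57
B = 39 + 0.8333 × (147 − 39) = 128.996 → 129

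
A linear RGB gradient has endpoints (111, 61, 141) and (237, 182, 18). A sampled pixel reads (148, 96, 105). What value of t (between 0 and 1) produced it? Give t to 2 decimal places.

0.29

Invert the lerp on the R channel (largest span, 126): t = (148 − 111) / (237 − 111) = 37/126 = 0.29365.
Check on G: (96 − 61)/(182 − 61) = 0.2893 ✓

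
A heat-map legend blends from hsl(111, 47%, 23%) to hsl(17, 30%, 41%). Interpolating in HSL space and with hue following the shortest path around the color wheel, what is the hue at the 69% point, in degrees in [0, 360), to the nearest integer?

Hue arc: Δh = 17 − 111 = -94° (|Δh| ≤ 180, already the shorter path).
H = 111 + 0.69 × (-94) = 46.14 → 46°

46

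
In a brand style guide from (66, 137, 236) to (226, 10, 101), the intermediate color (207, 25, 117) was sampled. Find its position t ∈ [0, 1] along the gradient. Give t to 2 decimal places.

Invert the lerp on the R channel (largest span, 160): t = (207 − 66) / (226 − 66) = 141/160 = 0.88125.
Check on G: (25 − 137)/(10 − 137) = 0.8819 ✓

0.88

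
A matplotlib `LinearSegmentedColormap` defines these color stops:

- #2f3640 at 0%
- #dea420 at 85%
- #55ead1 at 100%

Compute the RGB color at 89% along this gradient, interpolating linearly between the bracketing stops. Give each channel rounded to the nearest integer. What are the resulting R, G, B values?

(185, 183, 79)

89% lies between the 85% and 100% stops, so the local fraction is t = (89 − 85)/(100 − 85) = 4/15 ≈ 0.2667.
#dea420 → (222, 164, 32); #55ead1 → (85, 234, 209).
R = 222 + 0.2667 × (85 − 222) = 185.462 → 185
G = 164 + 0.2667 × (234 − 164) = 182.669 → 183
B = 32 + 0.2667 × (209 − 32) = 79.206 → 79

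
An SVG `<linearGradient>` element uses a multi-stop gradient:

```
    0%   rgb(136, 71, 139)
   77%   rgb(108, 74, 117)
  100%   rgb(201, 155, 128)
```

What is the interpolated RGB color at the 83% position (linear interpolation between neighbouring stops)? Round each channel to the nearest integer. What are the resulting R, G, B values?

83% lies between the 77% and 100% stops, so the local fraction is t = (83 − 77)/(100 − 77) = 6/23 ≈ 0.2609.
R = 108 + 0.2609 × (201 − 108) = 132.264 → 132
G = 74 + 0.2609 × (155 − 74) = 95.133 → 95
B = 117 + 0.2609 × (128 − 117) = 119.87 → 120

(132, 95, 120)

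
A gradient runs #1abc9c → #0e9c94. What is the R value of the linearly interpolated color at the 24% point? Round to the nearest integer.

23

R₁ = 26 (from #1abc9c), R₂ = 14 (from #0e9c94).
R = 26 + 0.24 × (14 − 26) = 23.12 → 23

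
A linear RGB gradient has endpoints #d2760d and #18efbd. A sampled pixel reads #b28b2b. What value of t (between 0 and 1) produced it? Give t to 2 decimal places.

0.17

Invert the lerp on the R channel (largest span, 186): t = (178 − 210) / (24 − 210) = -32/-186 = 0.17204.
Check on G: (139 − 118)/(239 − 118) = 0.1736 ✓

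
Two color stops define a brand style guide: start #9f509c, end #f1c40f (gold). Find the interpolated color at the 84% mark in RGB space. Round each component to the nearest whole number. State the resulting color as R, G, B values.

(228, 177, 38)

#9f509c → (159, 80, 156); #f1c40f → (241, 196, 15).
84% corresponds to t = 0.84.
R = 159 + 0.84 × (241 − 159) = 159 + 0.84 × 82 = 227.88 → 228
G = 80 + 0.84 × (196 − 80) = 80 + 0.84 × 116 = 177.44 → 177
B = 156 + 0.84 × (15 − 156) = 156 + 0.84 × -141 = 37.56 → 38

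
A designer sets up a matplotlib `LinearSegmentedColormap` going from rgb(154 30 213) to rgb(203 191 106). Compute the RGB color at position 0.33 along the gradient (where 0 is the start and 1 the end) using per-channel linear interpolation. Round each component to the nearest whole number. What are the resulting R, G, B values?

(170, 83, 178)

R = 154 + 0.33 × (203 − 154) = 154 + 0.33 × 49 = 170.17 → 170
G = 30 + 0.33 × (191 − 30) = 30 + 0.33 × 161 = 83.13 → 83
B = 213 + 0.33 × (106 − 213) = 213 + 0.33 × -107 = 177.69 → 178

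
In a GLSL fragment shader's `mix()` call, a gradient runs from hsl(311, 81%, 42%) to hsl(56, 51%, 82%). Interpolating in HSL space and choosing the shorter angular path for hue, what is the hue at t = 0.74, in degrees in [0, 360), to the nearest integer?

29

Hue: 56 − 311 = -255°, but |-255| > 180 so the shorter arc goes the other way: Δh = -255 + 360 = 105°.
H = 311 + 0.74 × (105) = 388.7 → 389 → 389 mod 360 = 29°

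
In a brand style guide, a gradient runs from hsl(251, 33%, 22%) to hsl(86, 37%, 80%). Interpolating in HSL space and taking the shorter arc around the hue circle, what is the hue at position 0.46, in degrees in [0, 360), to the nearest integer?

175

Hue arc: Δh = 86 − 251 = -165° (|Δh| ≤ 180, already the shorter path).
H = 251 + 0.46 × (-165) = 175.1 → 175°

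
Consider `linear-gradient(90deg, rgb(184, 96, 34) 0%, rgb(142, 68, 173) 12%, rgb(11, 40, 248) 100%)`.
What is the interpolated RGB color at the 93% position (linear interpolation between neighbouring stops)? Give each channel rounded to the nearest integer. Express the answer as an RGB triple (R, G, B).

93% lies between the 12% and 100% stops, so the local fraction is t = (93 − 12)/(100 − 12) = 81/88 ≈ 0.9205.
R = 142 + 0.9205 × (11 − 142) = 21.415 → 21
G = 68 + 0.9205 × (40 − 68) = 42.226 → 42
B = 173 + 0.9205 × (248 − 173) = 242.037 → 242

(21, 42, 242)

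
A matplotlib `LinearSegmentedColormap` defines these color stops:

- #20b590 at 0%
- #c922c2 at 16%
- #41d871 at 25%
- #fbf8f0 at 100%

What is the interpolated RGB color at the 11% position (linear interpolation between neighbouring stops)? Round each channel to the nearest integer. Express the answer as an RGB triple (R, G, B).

11% lies between the 0% and 16% stops, so the local fraction is t = (11 − 0)/(16 − 0) = 11/16 ≈ 0.6875.
#20b590 → (32, 181, 144); #c922c2 → (201, 34, 194).
R = 32 + 0.6875 × (201 − 32) = 148.188 → 148
G = 181 + 0.6875 × (34 − 181) = 79.938 → 80
B = 144 + 0.6875 × (194 − 144) = 178.375 → 178

(148, 80, 178)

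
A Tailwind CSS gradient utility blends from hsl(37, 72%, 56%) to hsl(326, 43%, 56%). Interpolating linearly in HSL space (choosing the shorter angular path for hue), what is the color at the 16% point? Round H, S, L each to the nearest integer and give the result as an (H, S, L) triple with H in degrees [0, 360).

Hue: 326 − 37 = 289°, but |289| > 180 so the shorter arc goes the other way: Δh = 289 − 360 = -71°.
H = 37 + 0.16 × (-71) = 25.64 → 26°
S = 72 + 0.16 × (43 − 72) = 67.36 → 67%
L = 56 + 0.16 × (56 − 56) = 56 → 56%

(26, 67, 56)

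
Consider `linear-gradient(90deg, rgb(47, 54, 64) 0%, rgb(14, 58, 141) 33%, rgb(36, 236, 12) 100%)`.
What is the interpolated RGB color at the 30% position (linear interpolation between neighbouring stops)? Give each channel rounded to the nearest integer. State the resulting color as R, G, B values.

(17, 58, 134)

30% lies between the 0% and 33% stops, so the local fraction is t = (30 − 0)/(33 − 0) = 30/33 ≈ 0.9091.
R = 47 + 0.9091 × (14 − 47) = 17 → 17
G = 54 + 0.9091 × (58 − 54) = 57.636 → 58
B = 64 + 0.9091 × (141 − 64) = 134.001 → 134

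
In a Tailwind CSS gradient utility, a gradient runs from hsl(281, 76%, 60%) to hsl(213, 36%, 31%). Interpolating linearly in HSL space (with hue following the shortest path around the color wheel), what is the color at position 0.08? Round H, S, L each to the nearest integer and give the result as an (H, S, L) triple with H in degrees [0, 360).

Hue arc: Δh = 213 − 281 = -68° (|Δh| ≤ 180, already the shorter path).
H = 281 + 0.08 × (-68) = 275.56 → 276°
S = 76 + 0.08 × (36 − 76) = 72.8 → 73%
L = 60 + 0.08 × (31 − 60) = 57.68 → 58%

(276, 73, 58)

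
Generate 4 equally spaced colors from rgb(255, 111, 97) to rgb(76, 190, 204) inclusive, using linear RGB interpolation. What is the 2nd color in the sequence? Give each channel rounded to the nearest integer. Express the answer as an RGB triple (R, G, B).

With 4 swatches and endpoints inclusive, swatch 2 sits at t = (2 − 1)/(4 − 1) = 1/3 ≈ 0.3333.
R = 255 + 0.3333 × (76 − 255) = 195.339 → 195
G = 111 + 0.3333 × (190 − 111) = 137.331 → 137
B = 97 + 0.3333 × (204 − 97) = 132.663 → 133

(195, 137, 133)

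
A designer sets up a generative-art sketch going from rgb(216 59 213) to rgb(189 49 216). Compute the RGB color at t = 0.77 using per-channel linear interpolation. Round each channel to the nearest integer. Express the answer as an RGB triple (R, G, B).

(195, 51, 215)

R = 216 + 0.77 × (189 − 216) = 216 + 0.77 × -27 = 195.21 → 195
G = 59 + 0.77 × (49 − 59) = 59 + 0.77 × -10 = 51.3 → 51
B = 213 + 0.77 × (216 − 213) = 213 + 0.77 × 3 = 215.31 → 215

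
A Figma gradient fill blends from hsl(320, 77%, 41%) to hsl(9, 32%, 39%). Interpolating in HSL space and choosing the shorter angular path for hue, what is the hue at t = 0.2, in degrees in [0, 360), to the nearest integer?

Hue: 9 − 320 = -311°, but |-311| > 180 so the shorter arc goes the other way: Δh = -311 + 360 = 49°.
H = 320 + 0.2 × (49) = 329.8 → 330°

330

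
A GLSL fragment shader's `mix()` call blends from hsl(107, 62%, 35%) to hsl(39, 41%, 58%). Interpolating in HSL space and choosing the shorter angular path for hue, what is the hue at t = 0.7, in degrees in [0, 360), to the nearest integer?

Hue arc: Δh = 39 − 107 = -68° (|Δh| ≤ 180, already the shorter path).
H = 107 + 0.7 × (-68) = 59.4 → 59°

59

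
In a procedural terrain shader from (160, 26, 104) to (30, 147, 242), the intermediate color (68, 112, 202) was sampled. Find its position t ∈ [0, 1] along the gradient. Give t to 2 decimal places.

Invert the lerp on the B channel (largest span, 138): t = (202 − 104) / (242 − 104) = 98/138 = 0.71014.
Check on R: (68 − 160)/(30 − 160) = 0.7077 ✓

0.71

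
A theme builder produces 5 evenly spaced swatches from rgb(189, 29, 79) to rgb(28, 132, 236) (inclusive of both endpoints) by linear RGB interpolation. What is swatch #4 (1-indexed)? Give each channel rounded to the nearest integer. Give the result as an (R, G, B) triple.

With 5 swatches and endpoints inclusive, swatch 4 sits at t = (4 − 1)/(5 − 1) = 3/4 ≈ 0.75.
R = 189 + 0.75 × (28 − 189) = 68.25 → 68
G = 29 + 0.75 × (132 − 29) = 106.25 → 106
B = 79 + 0.75 × (236 − 79) = 196.75 → 197

(68, 106, 197)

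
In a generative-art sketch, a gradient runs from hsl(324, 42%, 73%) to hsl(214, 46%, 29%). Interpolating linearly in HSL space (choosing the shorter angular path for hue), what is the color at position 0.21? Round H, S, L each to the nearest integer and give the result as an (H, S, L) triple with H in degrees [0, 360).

(301, 43, 64)

Hue arc: Δh = 214 − 324 = -110° (|Δh| ≤ 180, already the shorter path).
H = 324 + 0.21 × (-110) = 300.9 → 301°
S = 42 + 0.21 × (46 − 42) = 42.84 → 43%
L = 73 + 0.21 × (29 − 73) = 63.76 → 64%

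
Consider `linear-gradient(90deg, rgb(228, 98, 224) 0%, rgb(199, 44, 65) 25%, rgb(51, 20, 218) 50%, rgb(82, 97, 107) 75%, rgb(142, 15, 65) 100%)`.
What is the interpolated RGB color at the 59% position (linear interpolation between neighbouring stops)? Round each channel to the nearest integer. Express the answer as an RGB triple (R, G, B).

(62, 48, 178)

59% lies between the 50% and 75% stops, so the local fraction is t = (59 − 50)/(75 − 50) = 9/25 ≈ 0.36.
R = 51 + 0.36 × (82 − 51) = 62.16 → 62
G = 20 + 0.36 × (97 − 20) = 47.72 → 48
B = 218 + 0.36 × (107 − 218) = 178.04 → 178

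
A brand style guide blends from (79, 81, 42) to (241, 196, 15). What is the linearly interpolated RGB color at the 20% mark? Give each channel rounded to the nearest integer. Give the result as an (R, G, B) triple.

(111, 104, 37)

20% corresponds to t = 0.2.
R = 79 + 0.2 × (241 − 79) = 79 + 0.2 × 162 = 111.4 → 111
G = 81 + 0.2 × (196 − 81) = 81 + 0.2 × 115 = 104 → 104
B = 42 + 0.2 × (15 − 42) = 42 + 0.2 × -27 = 36.6 → 37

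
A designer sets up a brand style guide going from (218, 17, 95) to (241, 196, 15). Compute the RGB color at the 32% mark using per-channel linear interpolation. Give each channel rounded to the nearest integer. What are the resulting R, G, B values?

32% corresponds to t = 0.32.
R = 218 + 0.32 × (241 − 218) = 218 + 0.32 × 23 = 225.36 → 225
G = 17 + 0.32 × (196 − 17) = 17 + 0.32 × 179 = 74.28 → 74
B = 95 + 0.32 × (15 − 95) = 95 + 0.32 × -80 = 69.4 → 69

(225, 74, 69)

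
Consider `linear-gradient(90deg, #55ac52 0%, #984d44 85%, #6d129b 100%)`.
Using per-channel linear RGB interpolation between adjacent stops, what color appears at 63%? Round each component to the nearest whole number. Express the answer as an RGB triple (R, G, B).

63% lies between the 0% and 85% stops, so the local fraction is t = (63 − 0)/(85 − 0) = 63/85 ≈ 0.7412.
#55ac52 → (85, 172, 82); #984d44 → (152, 77, 68).
R = 85 + 0.7412 × (152 − 85) = 134.66 → 135
G = 172 + 0.7412 × (77 − 172) = 101.586 → 102
B = 82 + 0.7412 × (68 − 82) = 71.623 → 72

(135, 102, 72)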